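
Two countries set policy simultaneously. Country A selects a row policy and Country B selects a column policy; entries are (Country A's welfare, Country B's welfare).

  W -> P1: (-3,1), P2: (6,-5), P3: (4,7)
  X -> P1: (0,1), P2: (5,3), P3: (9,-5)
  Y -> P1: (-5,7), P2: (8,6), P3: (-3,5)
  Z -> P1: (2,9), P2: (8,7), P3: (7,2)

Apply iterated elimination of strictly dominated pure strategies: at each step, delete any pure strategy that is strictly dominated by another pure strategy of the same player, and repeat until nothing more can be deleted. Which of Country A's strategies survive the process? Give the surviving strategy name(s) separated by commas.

Z

For Country A, Z strictly dominates W on the remaining columns (P1: 2>-3, P2: 8>6, P3: 7>4); eliminate W.
Column P3 is eliminated: P1 beats it against every remaining row (X: 1>-5, Y: 7>5, Z: 9>2).
Country A's strategy X is strictly dominated by Z (P1: 2>0, P2: 8>5) and is removed.
Country B's strategy P2 is strictly dominated by P1 (Y: 7>6, Z: 9>7) and is removed.
Country A's strategy Y is strictly dominated by Z (P1: 2>-5) and is removed.
Among the remaining strategies, none is strictly dominated by another pure strategy of the same player, so the elimination stops.
Surviving strategies — Country A: {Z}; Country B: {P1}.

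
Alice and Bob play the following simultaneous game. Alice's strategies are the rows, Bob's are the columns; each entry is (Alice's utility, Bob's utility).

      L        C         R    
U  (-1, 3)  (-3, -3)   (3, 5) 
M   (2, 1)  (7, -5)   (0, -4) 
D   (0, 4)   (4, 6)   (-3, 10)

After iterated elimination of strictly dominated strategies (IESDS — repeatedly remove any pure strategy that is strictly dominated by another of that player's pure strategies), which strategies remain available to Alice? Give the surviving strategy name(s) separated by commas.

U, M

For Alice, M strictly dominates D on the remaining columns (L: 2>0, C: 7>4, R: 0>-3); eliminate D.
For Bob, L strictly dominates C on the remaining rows (U: 3>-3, M: 1>-5); eliminate C.
Among the remaining strategies, none is strictly dominated by another pure strategy of the same player, so the elimination stops.
Surviving strategies — Alice: {U, M}; Bob: {L, R}.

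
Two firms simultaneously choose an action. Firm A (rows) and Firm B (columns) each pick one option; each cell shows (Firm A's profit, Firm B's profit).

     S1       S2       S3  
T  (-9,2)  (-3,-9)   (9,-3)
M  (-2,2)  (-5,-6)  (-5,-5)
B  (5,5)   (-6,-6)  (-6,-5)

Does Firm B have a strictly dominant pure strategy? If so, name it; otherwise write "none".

S1

S1 vs S2: T: 2>-9, M: 2>-6, B: 5>-6.
S1 vs S3: T: 2>-3, M: 2>-5, B: 5>-5.
S1 strictly beats every other strategy against every opponent action, so it is strictly dominant.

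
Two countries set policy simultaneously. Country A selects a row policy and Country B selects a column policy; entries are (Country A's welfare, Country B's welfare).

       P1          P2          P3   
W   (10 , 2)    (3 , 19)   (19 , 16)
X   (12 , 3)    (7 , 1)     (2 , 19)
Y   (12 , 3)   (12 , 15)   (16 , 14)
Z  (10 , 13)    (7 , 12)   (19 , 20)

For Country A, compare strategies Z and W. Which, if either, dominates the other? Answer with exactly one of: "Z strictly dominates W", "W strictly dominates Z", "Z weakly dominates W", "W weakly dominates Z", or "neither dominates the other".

Compare Z to W across every action of Country B: P1: 10=10, P2: 7>3, P3: 19=19.
Z is at least as good everywhere and strictly better somewhere (tied only at P1, P3), so Z weakly but not strictly dominates W.

Z weakly dominates W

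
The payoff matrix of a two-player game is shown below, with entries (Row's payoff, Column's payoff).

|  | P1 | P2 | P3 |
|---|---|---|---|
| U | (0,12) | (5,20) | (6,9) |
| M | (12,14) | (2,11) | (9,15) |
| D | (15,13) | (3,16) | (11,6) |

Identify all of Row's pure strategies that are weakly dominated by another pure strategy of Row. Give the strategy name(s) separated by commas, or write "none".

M

U: no other strategy beats it everywhere (M at P2 (5>2); D at P2 (5>3)).
D weakly dominates M — P1: 15>12, P2: 3>2, P3: 11>9.
D is not dominated — it holds its own against U at P1 (15>0); M at P1 (15>12).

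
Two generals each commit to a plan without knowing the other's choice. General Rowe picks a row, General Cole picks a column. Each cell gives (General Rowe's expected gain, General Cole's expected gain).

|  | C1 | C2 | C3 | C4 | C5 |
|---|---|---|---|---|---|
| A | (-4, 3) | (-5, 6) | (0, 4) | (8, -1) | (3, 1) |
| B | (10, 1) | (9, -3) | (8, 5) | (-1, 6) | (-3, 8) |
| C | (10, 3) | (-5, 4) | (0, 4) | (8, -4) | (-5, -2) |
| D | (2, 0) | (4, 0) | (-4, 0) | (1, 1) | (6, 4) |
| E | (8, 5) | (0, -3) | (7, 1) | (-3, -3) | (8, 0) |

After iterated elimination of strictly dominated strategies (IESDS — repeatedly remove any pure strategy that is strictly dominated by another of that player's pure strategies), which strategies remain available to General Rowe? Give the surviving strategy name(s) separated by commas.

B, C, D, E

Column C4 is eliminated: C5 beats it against every remaining row (A: 1>-1, B: 8>6, C: -2>-4, D: 4>1, E: 0>-3).
General Rowe's strategy A is strictly dominated by E (C1: 8>-4, C2: 0>-5, C3: 7>0, C5: 8>3) and is removed.
Among the remaining strategies, none is strictly dominated by another pure strategy of the same player, so the elimination stops.
Surviving strategies — General Rowe: {B, C, D, E}; General Cole: {C1, C2, C3, C5}.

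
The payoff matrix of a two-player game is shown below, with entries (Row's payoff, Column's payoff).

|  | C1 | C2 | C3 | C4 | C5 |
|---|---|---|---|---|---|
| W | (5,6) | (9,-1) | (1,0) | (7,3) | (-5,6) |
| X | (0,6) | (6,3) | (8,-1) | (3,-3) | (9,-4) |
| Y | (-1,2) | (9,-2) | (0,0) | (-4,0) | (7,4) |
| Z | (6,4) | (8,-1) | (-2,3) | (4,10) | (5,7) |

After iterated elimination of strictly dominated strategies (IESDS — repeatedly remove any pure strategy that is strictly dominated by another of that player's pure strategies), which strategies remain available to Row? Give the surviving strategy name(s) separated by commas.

Column's strategy C2 is strictly dominated by C1 (W: 6>-1, X: 6>3, Y: 2>-2, Z: 4>-1) and is removed.
Row's strategy Y is strictly dominated by X (C1: 0>-1, C3: 8>0, C4: 3>-4, C5: 9>7) and is removed.
Column's strategy C3 is strictly dominated by C1 (W: 6>0, X: 6>-1, Z: 4>3) and is removed.
Among the remaining strategies, none is strictly dominated by another pure strategy of the same player, so the elimination stops.
Surviving strategies — Row: {W, X, Z}; Column: {C1, C4, C5}.

W, X, Z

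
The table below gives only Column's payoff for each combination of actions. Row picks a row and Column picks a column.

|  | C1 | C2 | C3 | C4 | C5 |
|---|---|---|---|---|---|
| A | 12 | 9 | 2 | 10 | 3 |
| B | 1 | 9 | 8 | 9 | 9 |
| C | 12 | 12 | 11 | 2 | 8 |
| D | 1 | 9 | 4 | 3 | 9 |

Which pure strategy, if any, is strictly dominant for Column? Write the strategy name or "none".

none

C1 fails to dominate C2 at B (1<9).
C2 fails to dominate C1 at A (9<12).
C3 fails to dominate C1 at A (2<12).
C4 fails to dominate C1 at A (10<12).
C5 fails to dominate C1 at A (3<12).
No single strategy dominates all the others.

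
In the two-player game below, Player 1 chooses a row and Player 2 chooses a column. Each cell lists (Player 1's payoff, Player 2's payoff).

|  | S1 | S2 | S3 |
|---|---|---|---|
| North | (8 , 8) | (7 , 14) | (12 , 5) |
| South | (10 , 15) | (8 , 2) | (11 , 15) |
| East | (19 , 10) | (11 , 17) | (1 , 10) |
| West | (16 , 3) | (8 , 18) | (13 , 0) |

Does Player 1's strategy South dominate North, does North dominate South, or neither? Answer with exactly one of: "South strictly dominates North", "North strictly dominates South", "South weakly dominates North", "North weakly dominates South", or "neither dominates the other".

neither dominates the other

Compare South to North across each opponent action: S1: 10>8, S2: 8>7, S3: 11<12.
South does better at S1, S2 but worse at S3; neither strategy dominates the other.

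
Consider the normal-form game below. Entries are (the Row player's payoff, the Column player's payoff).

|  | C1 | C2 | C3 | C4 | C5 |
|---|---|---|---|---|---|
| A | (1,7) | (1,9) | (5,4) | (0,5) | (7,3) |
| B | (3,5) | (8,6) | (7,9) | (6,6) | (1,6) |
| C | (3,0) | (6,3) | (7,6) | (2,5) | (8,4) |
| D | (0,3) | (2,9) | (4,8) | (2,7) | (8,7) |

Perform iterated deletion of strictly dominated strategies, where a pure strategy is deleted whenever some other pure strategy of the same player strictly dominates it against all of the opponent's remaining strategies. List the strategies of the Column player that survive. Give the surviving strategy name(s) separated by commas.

C3

Row A is eliminated: C beats it against every remaining column (C1: 3>1, C2: 6>1, C3: 7>5, C4: 2>0, C5: 8>7).
For the Column player, C2 strictly dominates C1 on the remaining rows (B: 6>5, C: 3>0, D: 9>3); eliminate C1.
The Column player's strategy C4 is strictly dominated by C3 (B: 9>6, C: 6>5, D: 8>7) and is removed.
For the Column player, C3 strictly dominates C5 on the remaining rows (B: 9>6, C: 6>4, D: 8>7); eliminate C5.
The Row player's strategy D is strictly dominated by B (C2: 8>2, C3: 7>4) and is removed.
The Column player's strategy C2 is strictly dominated by C3 (B: 9>6, C: 6>3) and is removed.
Among the remaining strategies, none is strictly dominated by another pure strategy of the same player, so the elimination stops.
Surviving strategies — the Row player: {B, C}; the Column player: {C3}.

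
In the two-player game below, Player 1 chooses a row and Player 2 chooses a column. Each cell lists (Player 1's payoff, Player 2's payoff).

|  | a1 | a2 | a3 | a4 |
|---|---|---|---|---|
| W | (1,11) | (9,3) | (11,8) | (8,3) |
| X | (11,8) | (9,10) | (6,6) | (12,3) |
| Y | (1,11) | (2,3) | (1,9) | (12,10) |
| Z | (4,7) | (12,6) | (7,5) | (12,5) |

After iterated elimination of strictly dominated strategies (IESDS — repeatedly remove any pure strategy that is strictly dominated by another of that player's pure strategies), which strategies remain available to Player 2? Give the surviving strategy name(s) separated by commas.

Player 2's strategy a3 is strictly dominated by a1 (W: 11>8, X: 8>6, Y: 11>9, Z: 7>5) and is removed.
Row W is eliminated: Z beats it against every remaining column (a1: 4>1, a2: 12>9, a4: 12>8).
For Player 2, a1 strictly dominates a4 on the remaining rows (X: 8>3, Y: 11>10, Z: 7>5); eliminate a4.
For Player 1, X strictly dominates Y on the remaining columns (a1: 11>1, a2: 9>2); eliminate Y.
Among the remaining strategies, none is strictly dominated by another pure strategy of the same player, so the elimination stops.
Surviving strategies — Player 1: {X, Z}; Player 2: {a1, a2}.

a1, a2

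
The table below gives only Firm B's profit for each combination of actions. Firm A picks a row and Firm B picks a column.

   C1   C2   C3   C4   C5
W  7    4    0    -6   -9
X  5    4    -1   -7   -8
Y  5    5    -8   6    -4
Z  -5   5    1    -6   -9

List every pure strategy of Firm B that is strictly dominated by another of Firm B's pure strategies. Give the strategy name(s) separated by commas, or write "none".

Nothing dominates C1: C2 at W (7>4); C3 at W (7>0); C4 at W (7>-6); C5 at W (7>-9).
Nothing dominates C2: C1 at Y (5=5); C3 at W (4>0); C4 at W (4>-6); C5 at W (4>-9).
C3 is strictly dominated by C2 (W: 4>0, X: 4>-1, Y: 5>-8, Z: 5>1).
C4 is not dominated — it holds its own against C1 at Y (6>5); C2 at Y (6>5); C3 at Y (6>-8); C5 at W (-6>-9).
C5: dominated, since C1 does at least as well everywhere (W: 7>-9, X: 5>-8, Y: 5>-4, Z: -5>-9).

C3, C5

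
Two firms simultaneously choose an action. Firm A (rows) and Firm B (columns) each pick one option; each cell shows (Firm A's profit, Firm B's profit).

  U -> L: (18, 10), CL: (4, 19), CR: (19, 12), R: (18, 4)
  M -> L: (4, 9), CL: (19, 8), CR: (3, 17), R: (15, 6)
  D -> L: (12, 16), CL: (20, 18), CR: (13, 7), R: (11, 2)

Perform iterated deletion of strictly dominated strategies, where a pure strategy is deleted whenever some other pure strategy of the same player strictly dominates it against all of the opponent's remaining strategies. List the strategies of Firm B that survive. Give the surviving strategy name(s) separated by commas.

Column R is eliminated: L beats it against every remaining row (U: 10>4, M: 9>6, D: 16>2).
Row M is eliminated: D beats it against every remaining column (L: 12>4, CL: 20>19, CR: 13>3).
Firm B's strategy L is strictly dominated by CL (U: 19>10, D: 18>16) and is removed.
Column CR is eliminated: CL beats it against every remaining row (U: 19>12, D: 18>7).
Row U is eliminated: D beats it against every remaining column (CL: 20>4).
Among the remaining strategies, none is strictly dominated by another pure strategy of the same player, so the elimination stops.
Surviving strategies — Firm A: {D}; Firm B: {CL}.

CL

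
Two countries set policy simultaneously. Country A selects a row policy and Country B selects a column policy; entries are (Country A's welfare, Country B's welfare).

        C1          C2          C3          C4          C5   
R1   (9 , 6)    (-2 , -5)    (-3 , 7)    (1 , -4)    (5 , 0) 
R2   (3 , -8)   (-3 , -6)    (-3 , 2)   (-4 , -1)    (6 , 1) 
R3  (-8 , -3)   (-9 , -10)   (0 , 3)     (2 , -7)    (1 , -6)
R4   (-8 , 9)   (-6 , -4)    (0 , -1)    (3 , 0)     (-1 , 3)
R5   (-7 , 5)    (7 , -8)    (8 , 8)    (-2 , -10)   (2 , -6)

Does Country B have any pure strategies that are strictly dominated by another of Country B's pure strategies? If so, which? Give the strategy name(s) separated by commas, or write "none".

C2, C4

C1 is not dominated — it holds its own against C2 at R1 (6>-5); C3 at R4 (9>-1); C4 at R1 (6>-4); C5 at R1 (6>0).
C3 strictly dominates C2 — R1: 7>-5, R2: 2>-6, R3: 3>-10, R4: -1>-4, R5: 8>-8.
C3 is not dominated — it holds its own against C1 at R1 (7>6); C2 at R1 (7>-5); C4 at R1 (7>-4); C5 at R1 (7>0).
C5 strictly dominates C4 — R1: 0>-4, R2: 1>-1, R3: -6>-7, R4: 3>0, R5: -6>-10.
C5: no other strategy beats it everywhere (C1 at R2 (1>-8); C2 at R1 (0>-5); C3 at R4 (3>-1); C4 at R1 (0>-4)).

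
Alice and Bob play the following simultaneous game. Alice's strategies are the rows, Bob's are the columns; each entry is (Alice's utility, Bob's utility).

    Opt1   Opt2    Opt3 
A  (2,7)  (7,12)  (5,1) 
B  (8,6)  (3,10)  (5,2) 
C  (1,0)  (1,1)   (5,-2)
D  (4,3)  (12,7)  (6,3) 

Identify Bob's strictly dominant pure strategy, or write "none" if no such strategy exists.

Opt2 vs Opt1: A: 12>7, B: 10>6, C: 1>0, D: 7>3.
Opt2 vs Opt3: A: 12>1, B: 10>2, C: 1>-2, D: 7>3.
Opt2 strictly beats every other strategy against every opponent action, so it is strictly dominant.

Opt2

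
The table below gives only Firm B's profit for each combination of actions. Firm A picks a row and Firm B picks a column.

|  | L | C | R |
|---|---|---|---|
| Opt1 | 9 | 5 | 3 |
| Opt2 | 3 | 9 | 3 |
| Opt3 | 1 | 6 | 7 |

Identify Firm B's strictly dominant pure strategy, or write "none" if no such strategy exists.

L fails to dominate C at Opt2 (3<9).
C fails to dominate L at Opt1 (5<9).
R fails to dominate L at Opt1 (3<9).
No single strategy dominates all the others.

none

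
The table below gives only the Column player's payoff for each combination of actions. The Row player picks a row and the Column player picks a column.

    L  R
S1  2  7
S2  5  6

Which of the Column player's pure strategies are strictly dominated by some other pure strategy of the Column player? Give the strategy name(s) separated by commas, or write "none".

L: dominated, since R does at least as well everywhere (S1: 7>2, S2: 6>5).
Nothing dominates R: L at S1 (7>2).

L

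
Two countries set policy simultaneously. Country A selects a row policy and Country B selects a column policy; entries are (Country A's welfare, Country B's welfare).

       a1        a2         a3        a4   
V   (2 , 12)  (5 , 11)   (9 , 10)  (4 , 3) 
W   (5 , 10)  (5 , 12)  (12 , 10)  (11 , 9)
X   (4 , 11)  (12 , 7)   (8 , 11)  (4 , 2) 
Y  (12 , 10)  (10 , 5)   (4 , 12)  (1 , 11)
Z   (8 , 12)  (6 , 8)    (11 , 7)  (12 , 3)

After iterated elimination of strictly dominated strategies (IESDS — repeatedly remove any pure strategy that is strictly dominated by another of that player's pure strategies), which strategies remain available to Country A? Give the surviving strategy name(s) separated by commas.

W, X, Y, Z

Country A's strategy V is strictly dominated by Z (a1: 8>2, a2: 6>5, a3: 11>9, a4: 12>4) and is removed.
Country B's strategy a4 is strictly dominated by a3 (W: 10>9, X: 11>2, Y: 12>11, Z: 7>3) and is removed.
Among the remaining strategies, none is strictly dominated by another pure strategy of the same player, so the elimination stops.
Surviving strategies — Country A: {W, X, Y, Z}; Country B: {a1, a2, a3}.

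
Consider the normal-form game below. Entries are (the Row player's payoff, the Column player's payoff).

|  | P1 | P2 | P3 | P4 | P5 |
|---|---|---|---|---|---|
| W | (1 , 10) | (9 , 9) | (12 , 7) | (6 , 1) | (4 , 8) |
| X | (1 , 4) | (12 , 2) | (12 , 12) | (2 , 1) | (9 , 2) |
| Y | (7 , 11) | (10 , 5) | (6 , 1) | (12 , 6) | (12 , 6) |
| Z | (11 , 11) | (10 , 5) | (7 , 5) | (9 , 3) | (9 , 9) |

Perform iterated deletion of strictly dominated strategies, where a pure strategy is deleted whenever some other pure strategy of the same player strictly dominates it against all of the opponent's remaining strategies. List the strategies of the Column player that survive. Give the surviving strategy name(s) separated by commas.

The Column player's strategy P2 is strictly dominated by P1 (W: 10>9, X: 4>2, Y: 11>5, Z: 11>5) and is removed.
For the Column player, P1 strictly dominates P4 on the remaining rows (W: 10>1, X: 4>1, Y: 11>6, Z: 11>3); eliminate P4.
Column P5 is eliminated: P1 beats it against every remaining row (W: 10>8, X: 4>2, Y: 11>6, Z: 11>9).
The Row player's strategy Y is strictly dominated by Z (P1: 11>7, P3: 7>6) and is removed.
Among the remaining strategies, none is strictly dominated by another pure strategy of the same player, so the elimination stops.
Surviving strategies — the Row player: {W, X, Z}; the Column player: {P1, P3}.

P1, P3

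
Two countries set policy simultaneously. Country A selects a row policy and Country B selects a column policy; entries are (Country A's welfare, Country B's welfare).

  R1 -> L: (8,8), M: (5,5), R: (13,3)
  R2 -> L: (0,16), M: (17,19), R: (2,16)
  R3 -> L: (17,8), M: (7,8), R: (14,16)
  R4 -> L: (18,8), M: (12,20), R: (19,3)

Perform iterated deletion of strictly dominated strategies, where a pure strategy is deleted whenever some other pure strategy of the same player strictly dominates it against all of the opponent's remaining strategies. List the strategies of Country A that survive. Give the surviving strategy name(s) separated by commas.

Country A's strategy R1 is strictly dominated by R3 (L: 17>8, M: 7>5, R: 14>13) and is removed.
Row R3 is eliminated: R4 beats it against every remaining column (L: 18>17, M: 12>7, R: 19>14).
Column L is eliminated: M beats it against every remaining row (R2: 19>16, R4: 20>8).
For Country B, M strictly dominates R on the remaining rows (R2: 19>16, R4: 20>3); eliminate R.
Row R4 is eliminated: R2 beats it against every remaining column (M: 17>12).
Among the remaining strategies, none is strictly dominated by another pure strategy of the same player, so the elimination stops.
Surviving strategies — Country A: {R2}; Country B: {M}.

R2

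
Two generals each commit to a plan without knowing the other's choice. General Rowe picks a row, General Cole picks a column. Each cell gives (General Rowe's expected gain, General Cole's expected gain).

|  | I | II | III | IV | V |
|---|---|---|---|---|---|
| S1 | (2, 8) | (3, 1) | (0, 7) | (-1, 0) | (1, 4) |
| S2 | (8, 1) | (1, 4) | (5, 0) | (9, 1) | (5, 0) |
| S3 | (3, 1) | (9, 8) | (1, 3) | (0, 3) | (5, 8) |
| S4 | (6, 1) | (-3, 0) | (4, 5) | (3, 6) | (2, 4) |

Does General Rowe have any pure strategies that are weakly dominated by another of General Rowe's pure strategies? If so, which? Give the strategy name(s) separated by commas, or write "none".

S1 is weakly dominated by S3 (I: 3>2, II: 9>3, III: 1>0, IV: 0>-1, V: 5>1).
Nothing dominates S2: S1 at I (8>2); S3 at I (8>3); S4 at I (8>6).
Nothing dominates S3: S1 at I (3>2); S2 at II (9>1); S4 at II (9>-3).
S4 is weakly dominated by S2 (I: 8>6, II: 1>-3, III: 5>4, IV: 9>3, V: 5>2).

S1, S4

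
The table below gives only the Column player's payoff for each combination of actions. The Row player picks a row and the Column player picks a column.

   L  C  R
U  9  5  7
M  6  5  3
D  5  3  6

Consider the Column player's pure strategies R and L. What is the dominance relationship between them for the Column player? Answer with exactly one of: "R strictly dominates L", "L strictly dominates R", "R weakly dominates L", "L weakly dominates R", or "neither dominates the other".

neither dominates the other

R's payoffs vs L's, by the Row player's action — U: 7<9, M: 3<6, D: 6>5.
R does better at D but worse at U, M; neither strategy dominates the other.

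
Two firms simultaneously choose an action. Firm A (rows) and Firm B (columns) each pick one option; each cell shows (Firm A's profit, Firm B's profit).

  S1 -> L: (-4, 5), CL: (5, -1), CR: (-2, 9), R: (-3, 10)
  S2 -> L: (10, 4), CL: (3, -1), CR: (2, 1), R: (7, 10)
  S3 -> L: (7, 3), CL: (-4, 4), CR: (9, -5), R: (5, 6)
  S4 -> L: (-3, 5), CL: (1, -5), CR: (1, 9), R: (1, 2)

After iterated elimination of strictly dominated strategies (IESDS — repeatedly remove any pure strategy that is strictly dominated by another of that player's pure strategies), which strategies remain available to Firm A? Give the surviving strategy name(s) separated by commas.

S2

Firm A's strategy S4 is strictly dominated by S2 (L: 10>-3, CL: 3>1, CR: 2>1, R: 7>1) and is removed.
Firm B's strategy L is strictly dominated by R (S1: 10>5, S2: 10>4, S3: 6>3) and is removed.
Column CL is eliminated: R beats it against every remaining row (S1: 10>-1, S2: 10>-1, S3: 6>4).
Row S1 is eliminated: S2 beats it against every remaining column (CR: 2>-2, R: 7>-3).
Firm B's strategy CR is strictly dominated by R (S2: 10>1, S3: 6>-5) and is removed.
Row S3 is eliminated: S2 beats it against every remaining column (R: 7>5).
Among the remaining strategies, none is strictly dominated by another pure strategy of the same player, so the elimination stops.
Surviving strategies — Firm A: {S2}; Firm B: {R}.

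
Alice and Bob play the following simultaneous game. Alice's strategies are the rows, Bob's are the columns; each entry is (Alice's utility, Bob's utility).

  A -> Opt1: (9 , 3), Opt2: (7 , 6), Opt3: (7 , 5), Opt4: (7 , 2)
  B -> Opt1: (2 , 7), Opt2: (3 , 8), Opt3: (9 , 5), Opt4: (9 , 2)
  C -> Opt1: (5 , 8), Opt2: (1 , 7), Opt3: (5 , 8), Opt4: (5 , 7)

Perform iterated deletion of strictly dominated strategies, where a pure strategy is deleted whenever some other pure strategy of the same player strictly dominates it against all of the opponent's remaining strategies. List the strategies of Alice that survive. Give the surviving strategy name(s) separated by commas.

Row C is eliminated: A beats it against every remaining column (Opt1: 9>5, Opt2: 7>1, Opt3: 7>5, Opt4: 7>5).
For Bob, Opt2 strictly dominates Opt1 on the remaining rows (A: 6>3, B: 8>7); eliminate Opt1.
Column Opt3 is eliminated: Opt2 beats it against every remaining row (A: 6>5, B: 8>5).
Bob's strategy Opt4 is strictly dominated by Opt2 (A: 6>2, B: 8>2) and is removed.
Row B is eliminated: A beats it against every remaining column (Opt2: 7>3).
Among the remaining strategies, none is strictly dominated by another pure strategy of the same player, so the elimination stops.
Surviving strategies — Alice: {A}; Bob: {Opt2}.

A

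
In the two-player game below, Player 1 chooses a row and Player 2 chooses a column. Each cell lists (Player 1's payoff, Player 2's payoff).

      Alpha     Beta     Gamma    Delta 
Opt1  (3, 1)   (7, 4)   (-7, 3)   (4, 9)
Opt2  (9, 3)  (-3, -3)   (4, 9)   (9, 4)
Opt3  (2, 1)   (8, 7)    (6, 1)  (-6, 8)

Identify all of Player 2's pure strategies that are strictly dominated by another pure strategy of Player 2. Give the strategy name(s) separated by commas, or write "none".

Delta strictly dominates Alpha — Opt1: 9>1, Opt2: 4>3, Opt3: 8>1.
Delta strictly dominates Beta — Opt1: 9>4, Opt2: 4>-3, Opt3: 8>7.
Gamma: no other strategy beats it everywhere (Alpha at Opt1 (3>1); Beta at Opt2 (9>-3); Delta at Opt2 (9>4)).
Nothing dominates Delta: Alpha at Opt1 (9>1); Beta at Opt1 (9>4); Gamma at Opt1 (9>3).

Alpha, Beta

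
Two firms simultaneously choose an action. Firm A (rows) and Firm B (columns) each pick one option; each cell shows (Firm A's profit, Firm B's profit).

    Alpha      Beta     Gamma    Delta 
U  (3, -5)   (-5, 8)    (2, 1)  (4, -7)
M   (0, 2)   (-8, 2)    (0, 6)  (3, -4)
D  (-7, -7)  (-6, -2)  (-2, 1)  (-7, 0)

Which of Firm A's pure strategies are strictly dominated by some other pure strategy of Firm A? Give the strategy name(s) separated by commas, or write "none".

Nothing dominates U: M at Alpha (3>0); D at Alpha (3>-7).
M: dominated, since U does at least as well everywhere (Alpha: 3>0, Beta: -5>-8, Gamma: 2>0, Delta: 4>3).
D: dominated, since U does at least as well everywhere (Alpha: 3>-7, Beta: -5>-6, Gamma: 2>-2, Delta: 4>-7).

M, D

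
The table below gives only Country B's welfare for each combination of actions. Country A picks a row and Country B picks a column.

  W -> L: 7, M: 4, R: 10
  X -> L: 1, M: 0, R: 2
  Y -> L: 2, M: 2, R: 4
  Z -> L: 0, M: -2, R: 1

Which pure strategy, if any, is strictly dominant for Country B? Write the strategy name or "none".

R vs L: W: 10>7, X: 2>1, Y: 4>2, Z: 1>0.
R vs M: W: 10>4, X: 2>0, Y: 4>2, Z: 1>-2.
R strictly beats every other strategy against every opponent action, so it is strictly dominant.

R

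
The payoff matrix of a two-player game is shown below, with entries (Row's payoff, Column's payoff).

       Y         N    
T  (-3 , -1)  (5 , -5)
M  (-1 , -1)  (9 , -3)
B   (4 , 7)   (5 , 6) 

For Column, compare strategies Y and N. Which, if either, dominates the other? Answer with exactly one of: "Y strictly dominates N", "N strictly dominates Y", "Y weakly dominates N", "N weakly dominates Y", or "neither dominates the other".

Y's payoffs vs N's, by Row's action — T: -1>-5, M: -1>-3, B: 7>6.
Y gives a strictly higher payoff against each choice by Row, so Y strictly dominates N.

Y strictly dominates N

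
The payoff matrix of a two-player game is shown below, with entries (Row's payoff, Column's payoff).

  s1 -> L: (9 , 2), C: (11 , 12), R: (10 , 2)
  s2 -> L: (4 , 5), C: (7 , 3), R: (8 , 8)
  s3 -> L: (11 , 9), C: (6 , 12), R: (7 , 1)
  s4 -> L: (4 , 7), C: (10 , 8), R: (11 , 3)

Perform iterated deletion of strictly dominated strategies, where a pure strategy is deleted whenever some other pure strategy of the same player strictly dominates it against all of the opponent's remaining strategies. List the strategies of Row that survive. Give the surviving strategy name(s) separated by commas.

For Row, s1 strictly dominates s2 on the remaining columns (L: 9>4, C: 11>7, R: 10>8); eliminate s2.
For Column, C strictly dominates L on the remaining rows (s1: 12>2, s3: 12>9, s4: 8>7); eliminate L.
For Row, s1 strictly dominates s3 on the remaining columns (C: 11>6, R: 10>7); eliminate s3.
Column's strategy R is strictly dominated by C (s1: 12>2, s4: 8>3) and is removed.
Row's strategy s4 is strictly dominated by s1 (C: 11>10) and is removed.
Among the remaining strategies, none is strictly dominated by another pure strategy of the same player, so the elimination stops.
Surviving strategies — Row: {s1}; Column: {C}.

s1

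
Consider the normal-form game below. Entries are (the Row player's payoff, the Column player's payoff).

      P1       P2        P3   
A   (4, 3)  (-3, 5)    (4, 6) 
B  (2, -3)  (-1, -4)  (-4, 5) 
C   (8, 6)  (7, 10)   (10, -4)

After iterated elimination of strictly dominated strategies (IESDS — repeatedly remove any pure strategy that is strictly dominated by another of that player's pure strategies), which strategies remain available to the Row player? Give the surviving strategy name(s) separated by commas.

C

For the Row player, C strictly dominates A on the remaining columns (P1: 8>4, P2: 7>-3, P3: 10>4); eliminate A.
Row B is eliminated: C beats it against every remaining column (P1: 8>2, P2: 7>-1, P3: 10>-4).
For the Column player, P2 strictly dominates P1 on the remaining rows (C: 10>6); eliminate P1.
The Column player's strategy P3 is strictly dominated by P2 (C: 10>-4) and is removed.
Among the remaining strategies, none is strictly dominated by another pure strategy of the same player, so the elimination stops.
Surviving strategies — the Row player: {C}; the Column player: {P2}.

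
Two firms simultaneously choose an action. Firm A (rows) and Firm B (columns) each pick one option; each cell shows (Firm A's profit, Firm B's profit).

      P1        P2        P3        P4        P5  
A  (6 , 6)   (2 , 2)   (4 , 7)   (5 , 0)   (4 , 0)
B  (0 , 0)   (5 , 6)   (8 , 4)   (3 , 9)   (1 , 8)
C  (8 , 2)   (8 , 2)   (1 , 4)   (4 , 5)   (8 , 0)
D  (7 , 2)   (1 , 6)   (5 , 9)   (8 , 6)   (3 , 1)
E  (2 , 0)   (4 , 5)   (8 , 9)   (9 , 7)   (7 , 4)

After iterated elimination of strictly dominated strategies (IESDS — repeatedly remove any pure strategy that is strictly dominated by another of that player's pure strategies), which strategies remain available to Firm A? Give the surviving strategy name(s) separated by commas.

B, E

Column P1 is eliminated: P3 beats it against every remaining row (A: 7>6, B: 4>0, C: 4>2, D: 9>2, E: 9>0).
Firm A's strategy A is strictly dominated by E (P2: 4>2, P3: 8>4, P4: 9>5, P5: 7>4) and is removed.
For Firm A, E strictly dominates D on the remaining columns (P2: 4>1, P3: 8>5, P4: 9>8, P5: 7>3); eliminate D.
For Firm B, P4 strictly dominates P2 on the remaining rows (B: 9>6, C: 5>2, E: 7>5); eliminate P2.
Column P5 is eliminated: P4 beats it against every remaining row (B: 9>8, C: 5>0, E: 7>4).
Row C is eliminated: E beats it against every remaining column (P3: 8>1, P4: 9>4).
Among the remaining strategies, none is strictly dominated by another pure strategy of the same player, so the elimination stops.
Surviving strategies — Firm A: {B, E}; Firm B: {P3, P4}.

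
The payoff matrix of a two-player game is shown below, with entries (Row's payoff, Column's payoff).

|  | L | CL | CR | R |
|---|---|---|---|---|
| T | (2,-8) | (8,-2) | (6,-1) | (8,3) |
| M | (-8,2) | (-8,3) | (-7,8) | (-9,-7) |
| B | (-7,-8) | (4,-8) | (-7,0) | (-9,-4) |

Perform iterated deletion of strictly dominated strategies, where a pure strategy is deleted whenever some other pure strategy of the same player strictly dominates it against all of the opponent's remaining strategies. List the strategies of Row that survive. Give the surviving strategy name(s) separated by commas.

T

For Row, T strictly dominates M on the remaining columns (L: 2>-8, CL: 8>-8, CR: 6>-7, R: 8>-9); eliminate M.
Row's strategy B is strictly dominated by T (L: 2>-7, CL: 8>4, CR: 6>-7, R: 8>-9) and is removed.
For Column, CL strictly dominates L on the remaining rows (T: -2>-8); eliminate L.
For Column, CR strictly dominates CL on the remaining rows (T: -1>-2); eliminate CL.
Column's strategy CR is strictly dominated by R (T: 3>-1) and is removed.
Among the remaining strategies, none is strictly dominated by another pure strategy of the same player, so the elimination stops.
Surviving strategies — Row: {T}; Column: {R}.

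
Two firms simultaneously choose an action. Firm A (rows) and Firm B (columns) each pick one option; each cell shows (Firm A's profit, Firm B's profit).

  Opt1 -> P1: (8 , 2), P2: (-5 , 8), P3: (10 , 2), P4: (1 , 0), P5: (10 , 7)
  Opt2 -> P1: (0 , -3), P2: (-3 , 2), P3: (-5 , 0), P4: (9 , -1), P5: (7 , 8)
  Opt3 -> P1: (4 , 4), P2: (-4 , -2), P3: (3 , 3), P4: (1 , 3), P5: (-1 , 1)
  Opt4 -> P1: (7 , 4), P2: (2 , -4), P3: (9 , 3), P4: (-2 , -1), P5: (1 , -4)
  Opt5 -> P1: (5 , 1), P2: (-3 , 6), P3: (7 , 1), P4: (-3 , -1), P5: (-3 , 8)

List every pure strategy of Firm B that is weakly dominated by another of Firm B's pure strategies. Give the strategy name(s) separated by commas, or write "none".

P4

P1 is not dominated — it holds its own against P2 at Opt3 (4>-2); P3 at Opt3 (4>3); P4 at Opt1 (2>0); P5 at Opt3 (4>1).
P2 is not dominated — it holds its own against P1 at Opt1 (8>2); P3 at Opt1 (8>2); P4 at Opt1 (8>0); P5 at Opt1 (8>7).
P3: no other strategy beats it everywhere (P1 at Opt2 (0>-3); P2 at Opt3 (3>-2); P4 at Opt1 (2>0); P5 at Opt3 (3>1)).
P4: dominated, since P3 does at least as well everywhere (Opt1: 2>0, Opt2: 0>-1, Opt3: 3=3, Opt4: 3>-1, Opt5: 1>-1).
Nothing dominates P5: P1 at Opt1 (7>2); P2 at Opt2 (8>2); P3 at Opt1 (7>2); P4 at Opt1 (7>0).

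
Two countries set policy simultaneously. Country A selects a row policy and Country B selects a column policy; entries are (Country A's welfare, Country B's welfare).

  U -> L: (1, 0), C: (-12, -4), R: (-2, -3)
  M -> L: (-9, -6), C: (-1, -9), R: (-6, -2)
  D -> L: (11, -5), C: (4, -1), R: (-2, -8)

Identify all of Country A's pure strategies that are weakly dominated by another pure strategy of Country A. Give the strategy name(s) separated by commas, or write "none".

D weakly dominates U — L: 11>1, C: 4>-12, R: -2=-2.
M: dominated, since D does at least as well everywhere (L: 11>-9, C: 4>-1, R: -2>-6).
D: no other strategy beats it everywhere (U at L (11>1); M at L (11>-9)).

U, M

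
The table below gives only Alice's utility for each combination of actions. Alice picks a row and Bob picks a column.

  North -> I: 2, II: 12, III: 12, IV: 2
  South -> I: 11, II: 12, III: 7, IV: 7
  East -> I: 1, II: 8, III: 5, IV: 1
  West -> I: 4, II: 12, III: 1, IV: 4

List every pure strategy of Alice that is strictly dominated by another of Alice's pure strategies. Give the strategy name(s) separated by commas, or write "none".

East

North: no other strategy beats it everywhere (South at II (12=12); East at I (2>1); West at II (12=12)).
South is not dominated — it holds its own against North at I (11>2); East at I (11>1); West at I (11>4).
East: dominated, since North does at least as well everywhere (I: 2>1, II: 12>8, III: 12>5, IV: 2>1).
Nothing dominates West: North at I (4>2); South at II (12=12); East at I (4>1).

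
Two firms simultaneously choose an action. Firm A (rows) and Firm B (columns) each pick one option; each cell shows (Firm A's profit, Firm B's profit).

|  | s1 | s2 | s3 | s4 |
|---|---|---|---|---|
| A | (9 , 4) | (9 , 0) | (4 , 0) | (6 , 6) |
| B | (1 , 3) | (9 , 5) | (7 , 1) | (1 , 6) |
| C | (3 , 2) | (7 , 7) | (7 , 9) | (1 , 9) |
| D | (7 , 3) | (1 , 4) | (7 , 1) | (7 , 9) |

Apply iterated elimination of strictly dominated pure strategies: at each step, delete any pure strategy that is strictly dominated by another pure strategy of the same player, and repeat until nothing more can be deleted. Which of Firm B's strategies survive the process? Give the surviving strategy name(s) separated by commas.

s3, s4

Column s1 is eliminated: s4 beats it against every remaining row (A: 6>4, B: 6>3, C: 9>2, D: 9>3).
Firm B's strategy s2 is strictly dominated by s4 (A: 6>0, B: 6>5, C: 9>7, D: 9>4) and is removed.
Firm A's strategy A is strictly dominated by D (s3: 7>4, s4: 7>6) and is removed.
Among the remaining strategies, none is strictly dominated by another pure strategy of the same player, so the elimination stops.
Surviving strategies — Firm A: {B, C, D}; Firm B: {s3, s4}.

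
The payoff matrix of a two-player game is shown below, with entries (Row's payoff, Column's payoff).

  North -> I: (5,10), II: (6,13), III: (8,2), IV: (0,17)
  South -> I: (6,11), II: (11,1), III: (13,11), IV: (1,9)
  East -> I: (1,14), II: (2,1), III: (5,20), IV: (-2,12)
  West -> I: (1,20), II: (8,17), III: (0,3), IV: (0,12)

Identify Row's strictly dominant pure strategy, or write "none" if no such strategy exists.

South vs North: I: 6>5, II: 11>6, III: 13>8, IV: 1>0.
South vs East: I: 6>1, II: 11>2, III: 13>5, IV: 1>-2.
South vs West: I: 6>1, II: 11>8, III: 13>0, IV: 1>0.
South strictly beats every other strategy against every opponent action, so it is strictly dominant.

South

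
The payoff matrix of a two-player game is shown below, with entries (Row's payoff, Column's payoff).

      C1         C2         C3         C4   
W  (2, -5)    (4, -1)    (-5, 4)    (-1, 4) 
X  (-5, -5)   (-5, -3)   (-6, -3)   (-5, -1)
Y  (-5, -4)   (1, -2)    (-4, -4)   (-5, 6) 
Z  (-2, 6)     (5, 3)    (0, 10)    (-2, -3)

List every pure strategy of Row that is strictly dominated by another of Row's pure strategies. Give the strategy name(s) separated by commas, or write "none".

X, Y

Nothing dominates W: X at C1 (2>-5); Y at C1 (2>-5); Z at C1 (2>-2).
X: dominated, since W does at least as well everywhere (C1: 2>-5, C2: 4>-5, C3: -5>-6, C4: -1>-5).
Y: dominated, since Z does at least as well everywhere (C1: -2>-5, C2: 5>1, C3: 0>-4, C4: -2>-5).
Z is not dominated — it holds its own against W at C2 (5>4); X at C1 (-2>-5); Y at C1 (-2>-5).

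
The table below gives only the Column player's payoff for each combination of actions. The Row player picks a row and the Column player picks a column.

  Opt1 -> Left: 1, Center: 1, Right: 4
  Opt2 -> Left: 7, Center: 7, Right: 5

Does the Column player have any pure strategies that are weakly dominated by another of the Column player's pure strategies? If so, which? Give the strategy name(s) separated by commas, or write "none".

none

Left: no other strategy beats it everywhere (Center (identical payoffs); Right at Opt2 (7>5)).
Center: no other strategy beats it everywhere (Left (identical payoffs); Right at Opt2 (7>5)).
Right is not dominated — it holds its own against Left at Opt1 (4>1); Center at Opt1 (4>1).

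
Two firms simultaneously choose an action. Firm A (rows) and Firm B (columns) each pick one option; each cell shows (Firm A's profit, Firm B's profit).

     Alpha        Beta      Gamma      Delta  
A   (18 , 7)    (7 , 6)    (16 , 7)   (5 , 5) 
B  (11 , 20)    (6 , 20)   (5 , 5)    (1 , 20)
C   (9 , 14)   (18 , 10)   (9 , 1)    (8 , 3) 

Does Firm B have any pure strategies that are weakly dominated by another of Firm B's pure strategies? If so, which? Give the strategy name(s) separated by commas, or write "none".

Alpha is not dominated — it holds its own against Beta at A (7>6); Gamma at B (20>5); Delta at A (7>5).
Beta: dominated, since Alpha does at least as well everywhere (A: 7>6, B: 20=20, C: 14>10).
Gamma: dominated, since Alpha does at least as well everywhere (A: 7=7, B: 20>5, C: 14>1).
Delta: dominated, since Alpha does at least as well everywhere (A: 7>5, B: 20=20, C: 14>3).

Beta, Gamma, Delta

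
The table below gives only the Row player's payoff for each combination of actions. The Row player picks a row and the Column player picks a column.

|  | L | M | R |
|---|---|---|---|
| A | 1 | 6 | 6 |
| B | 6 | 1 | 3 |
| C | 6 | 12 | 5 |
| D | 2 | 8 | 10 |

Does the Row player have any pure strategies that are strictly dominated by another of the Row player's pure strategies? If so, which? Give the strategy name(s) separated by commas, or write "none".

A: dominated, since D does at least as well everywhere (L: 2>1, M: 8>6, R: 10>6).
B: no other strategy beats it everywhere (A at L (6>1); C at L (6=6); D at L (6>2)).
Nothing dominates C: A at L (6>1); B at L (6=6); D at L (6>2).
D: no other strategy beats it everywhere (A at L (2>1); B at M (8>1); C at R (10>5)).

A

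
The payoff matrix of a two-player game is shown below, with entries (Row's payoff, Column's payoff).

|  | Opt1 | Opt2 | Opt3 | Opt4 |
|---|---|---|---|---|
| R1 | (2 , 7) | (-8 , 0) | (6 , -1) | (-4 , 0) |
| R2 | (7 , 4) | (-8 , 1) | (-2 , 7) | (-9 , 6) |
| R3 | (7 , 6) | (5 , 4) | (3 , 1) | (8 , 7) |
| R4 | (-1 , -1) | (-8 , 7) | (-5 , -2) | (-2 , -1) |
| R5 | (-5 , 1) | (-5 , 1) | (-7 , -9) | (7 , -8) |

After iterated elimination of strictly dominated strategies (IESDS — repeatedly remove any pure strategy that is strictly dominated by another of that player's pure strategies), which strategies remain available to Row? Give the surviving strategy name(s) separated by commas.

R1, R2, R3

Row R4 is eliminated: R3 beats it against every remaining column (Opt1: 7>-1, Opt2: 5>-8, Opt3: 3>-5, Opt4: 8>-2).
Row's strategy R5 is strictly dominated by R3 (Opt1: 7>-5, Opt2: 5>-5, Opt3: 3>-7, Opt4: 8>7) and is removed.
Column Opt2 is eliminated: Opt1 beats it against every remaining row (R1: 7>0, R2: 4>1, R3: 6>4).
Among the remaining strategies, none is strictly dominated by another pure strategy of the same player, so the elimination stops.
Surviving strategies — Row: {R1, R2, R3}; Column: {Opt1, Opt3, Opt4}.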